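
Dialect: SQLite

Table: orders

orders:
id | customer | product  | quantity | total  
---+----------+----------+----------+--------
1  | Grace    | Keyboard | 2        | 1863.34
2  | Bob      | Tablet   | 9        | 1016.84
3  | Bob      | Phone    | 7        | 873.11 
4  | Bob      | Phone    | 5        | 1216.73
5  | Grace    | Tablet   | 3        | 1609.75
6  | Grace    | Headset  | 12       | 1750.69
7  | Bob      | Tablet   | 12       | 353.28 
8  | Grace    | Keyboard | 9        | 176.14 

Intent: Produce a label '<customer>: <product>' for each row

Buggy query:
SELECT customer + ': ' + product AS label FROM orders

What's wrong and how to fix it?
Bug: '+' is numeric addition; on text columns SQLite converts them to 0 instead of concatenating

Fix: Use the || operator for string concatenation

Corrected query:
SELECT customer || ': ' || product AS label FROM orders

Result:
label          
---------------
Grace: Keyboard
Bob: Tablet    
Bob: Phone     
Bob: Phone     
Grace: Tablet  
Grace: Headset 
Bob: Tablet    
Grace: Keyboard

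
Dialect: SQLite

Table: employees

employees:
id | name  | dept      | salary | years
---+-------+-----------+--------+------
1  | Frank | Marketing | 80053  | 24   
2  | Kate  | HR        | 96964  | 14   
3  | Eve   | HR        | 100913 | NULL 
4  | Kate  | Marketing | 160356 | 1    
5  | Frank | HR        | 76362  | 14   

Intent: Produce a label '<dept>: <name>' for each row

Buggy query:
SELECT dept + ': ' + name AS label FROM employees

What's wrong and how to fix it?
Bug: '+' is numeric addition; on text columns SQLite converts them to 0 instead of concatenating

Fix: Replace + with || to concatenate text

Corrected query:
SELECT dept || ': ' || name AS label FROM employees

Result:
label           
----------------
Marketing: Frank
HR: Kate        
HR: Eve         
Marketing: Kate 
HR: Frank       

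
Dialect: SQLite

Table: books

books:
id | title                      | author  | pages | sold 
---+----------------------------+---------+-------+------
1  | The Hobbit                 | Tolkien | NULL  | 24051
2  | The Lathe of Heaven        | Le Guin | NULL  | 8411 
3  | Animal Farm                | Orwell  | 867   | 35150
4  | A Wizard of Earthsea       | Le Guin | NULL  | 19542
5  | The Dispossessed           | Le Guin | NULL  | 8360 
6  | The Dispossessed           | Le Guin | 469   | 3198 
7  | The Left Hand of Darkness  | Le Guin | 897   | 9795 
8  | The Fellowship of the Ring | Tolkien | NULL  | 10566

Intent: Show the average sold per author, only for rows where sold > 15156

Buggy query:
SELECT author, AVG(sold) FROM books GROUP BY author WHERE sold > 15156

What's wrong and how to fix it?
Bug: Row-level WHERE must come before GROUP BY in the clause order

Fix: Place WHERE between FROM and GROUP BY

Corrected query:
SELECT author, AVG(sold) FROM books WHERE sold > 15156 GROUP BY author

Result:
author  | AVG(sold)
--------+----------
Le Guin | 19542    
Orwell  | 35150    
Tolkien | 24051    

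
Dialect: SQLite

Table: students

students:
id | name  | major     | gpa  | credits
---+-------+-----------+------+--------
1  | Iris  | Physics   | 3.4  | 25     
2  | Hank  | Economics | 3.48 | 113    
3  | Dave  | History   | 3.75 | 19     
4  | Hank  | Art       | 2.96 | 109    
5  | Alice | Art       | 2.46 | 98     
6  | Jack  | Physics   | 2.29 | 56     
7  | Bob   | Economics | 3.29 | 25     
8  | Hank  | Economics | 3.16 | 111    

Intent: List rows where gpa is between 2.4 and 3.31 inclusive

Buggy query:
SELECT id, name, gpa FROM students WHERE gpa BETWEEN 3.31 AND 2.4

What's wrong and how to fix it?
Bug: The bounds are reversed; BETWEEN a AND b requires a <= b to match anything

Fix: Write BETWEEN 2.4 AND 3.31

Corrected query:
SELECT id, name, gpa FROM students WHERE gpa BETWEEN 2.4 AND 3.31

Result:
id | name  | gpa 
---+-------+-----
4  | Hank  | 2.96
5  | Alice | 2.46
7  | Bob   | 3.29
8  | Hank  | 3.16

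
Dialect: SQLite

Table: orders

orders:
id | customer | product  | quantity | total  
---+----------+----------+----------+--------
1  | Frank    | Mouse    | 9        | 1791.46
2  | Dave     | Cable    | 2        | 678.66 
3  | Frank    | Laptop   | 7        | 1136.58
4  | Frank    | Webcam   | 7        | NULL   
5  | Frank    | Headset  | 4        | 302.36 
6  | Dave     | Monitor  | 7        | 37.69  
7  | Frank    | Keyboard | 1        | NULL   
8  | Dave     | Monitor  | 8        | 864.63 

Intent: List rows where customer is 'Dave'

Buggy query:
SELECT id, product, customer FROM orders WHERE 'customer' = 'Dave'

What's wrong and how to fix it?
Bug: 'customer' in single quotes is a string literal, not the column; the comparison is literal-vs-literal and never true

Fix: Reference the column as customer without single quotes

Corrected query:
SELECT id, product, customer FROM orders WHERE customer = 'Dave'

Result:
id | product | customer
---+---------+---------
2  | Cable   | Dave    
6  | Monitor | Dave    
8  | Monitor | Dave    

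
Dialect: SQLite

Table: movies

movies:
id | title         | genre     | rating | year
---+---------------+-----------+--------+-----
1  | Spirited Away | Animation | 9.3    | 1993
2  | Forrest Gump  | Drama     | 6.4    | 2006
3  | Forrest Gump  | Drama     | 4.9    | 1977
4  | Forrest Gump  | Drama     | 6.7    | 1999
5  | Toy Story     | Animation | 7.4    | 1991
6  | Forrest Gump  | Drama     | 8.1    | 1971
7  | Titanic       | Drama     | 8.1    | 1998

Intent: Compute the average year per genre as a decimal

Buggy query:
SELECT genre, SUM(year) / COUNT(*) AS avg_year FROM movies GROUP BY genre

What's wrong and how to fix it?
Bug: SUM(year) and COUNT(*) are both integers; the division truncates the fractional part

Fix: Cast one side to REAL so the division keeps the fractional part

Corrected query:
SELECT genre, SUM(year) * 1.0 / COUNT(*) AS avg_year FROM movies GROUP BY genre

Result:
genre     | avg_year
----------+---------
Animation | 1992    
Drama     | 1990.2  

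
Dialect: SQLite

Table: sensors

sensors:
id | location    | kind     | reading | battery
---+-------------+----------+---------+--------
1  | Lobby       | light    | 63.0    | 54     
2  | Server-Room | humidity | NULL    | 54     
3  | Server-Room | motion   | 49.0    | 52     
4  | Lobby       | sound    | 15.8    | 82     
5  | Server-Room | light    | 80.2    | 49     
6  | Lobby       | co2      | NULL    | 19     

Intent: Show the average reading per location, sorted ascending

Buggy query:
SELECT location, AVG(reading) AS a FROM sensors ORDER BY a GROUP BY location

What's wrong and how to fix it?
Bug: GROUP BY must precede ORDER BY

Fix: Move ORDER BY to the end, after GROUP BY

Corrected query:
SELECT location, AVG(reading) AS a FROM sensors GROUP BY location ORDER BY a

Result:
location    | a   
------------+-----
Lobby       | 39.4
Server-Room | 64.6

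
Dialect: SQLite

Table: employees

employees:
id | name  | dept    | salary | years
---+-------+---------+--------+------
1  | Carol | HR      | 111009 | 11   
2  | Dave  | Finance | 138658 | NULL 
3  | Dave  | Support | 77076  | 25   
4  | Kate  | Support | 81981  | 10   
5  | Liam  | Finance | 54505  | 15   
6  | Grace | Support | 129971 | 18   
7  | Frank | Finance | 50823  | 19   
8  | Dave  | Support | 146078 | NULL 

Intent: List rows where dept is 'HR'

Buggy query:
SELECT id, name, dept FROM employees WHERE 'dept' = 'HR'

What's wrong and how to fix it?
Bug: Single quotes denote string literals in SQL; the column name is being compared as a constant string

Fix: Reference the column as dept without single quotes

Corrected query:
SELECT id, name, dept FROM employees WHERE dept = 'HR'

Result:
id | name  | dept
---+-------+-----
1  | Carol | HR  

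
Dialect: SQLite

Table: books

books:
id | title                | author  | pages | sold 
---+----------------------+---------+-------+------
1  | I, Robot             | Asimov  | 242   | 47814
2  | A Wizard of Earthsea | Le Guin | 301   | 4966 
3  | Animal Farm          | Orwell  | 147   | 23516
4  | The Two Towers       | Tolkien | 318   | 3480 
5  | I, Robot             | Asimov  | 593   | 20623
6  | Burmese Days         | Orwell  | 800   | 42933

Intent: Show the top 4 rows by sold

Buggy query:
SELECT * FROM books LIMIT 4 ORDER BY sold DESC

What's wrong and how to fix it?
Bug: LIMIT must come after ORDER BY

Fix: Swap the clauses: ORDER BY first, then LIMIT

Corrected query:
SELECT * FROM books ORDER BY sold DESC LIMIT 4

Result:
id | title        | author | pages | sold 
---+--------------+--------+-------+------
1  | I, Robot     | Asimov | 242   | 47814
6  | Burmese Days | Orwell | 800   | 42933
3  | Animal Farm  | Orwell | 147   | 23516
5  | I, Robot     | Asimov | 593   | 20623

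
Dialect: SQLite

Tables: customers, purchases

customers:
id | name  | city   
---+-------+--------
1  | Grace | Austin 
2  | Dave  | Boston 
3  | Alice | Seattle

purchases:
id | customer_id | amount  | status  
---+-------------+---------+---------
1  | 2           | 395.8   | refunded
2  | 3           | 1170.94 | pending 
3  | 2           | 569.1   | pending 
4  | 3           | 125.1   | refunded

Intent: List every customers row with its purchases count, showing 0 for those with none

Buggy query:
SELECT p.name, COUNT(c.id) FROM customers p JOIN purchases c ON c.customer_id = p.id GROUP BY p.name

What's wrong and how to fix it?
Bug: INNER JOIN drops customers rows that have no matching purchases rows

Fix: Use LEFT JOIN so parents without children still appear (COUNT(c.id) gives 0)

Corrected query:
SELECT p.name, COUNT(c.id) FROM customers p LEFT JOIN purchases c ON c.customer_id = p.id GROUP BY p.name

Result:
name  | COUNT(c.id)
------+------------
Alice | 2          
Dave  | 2          
Grace | 0          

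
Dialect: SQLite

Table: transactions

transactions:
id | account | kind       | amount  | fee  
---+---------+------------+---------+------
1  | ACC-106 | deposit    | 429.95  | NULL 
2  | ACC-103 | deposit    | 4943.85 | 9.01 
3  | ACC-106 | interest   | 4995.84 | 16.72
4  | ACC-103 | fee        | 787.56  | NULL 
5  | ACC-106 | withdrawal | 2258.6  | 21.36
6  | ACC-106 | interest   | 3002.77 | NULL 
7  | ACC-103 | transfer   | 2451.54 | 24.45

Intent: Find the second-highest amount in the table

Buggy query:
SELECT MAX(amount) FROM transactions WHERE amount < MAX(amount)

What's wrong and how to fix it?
Bug: MAX(amount) on the right of the comparison is an aggregate-in-WHERE error

Fix: Compute the overall MAX in a subquery, then take MAX of rows below it

Corrected query:
SELECT MAX(amount) FROM transactions WHERE amount < (SELECT MAX(amount) FROM transactions)

Result:
MAX(amount)
-----------
4943.85    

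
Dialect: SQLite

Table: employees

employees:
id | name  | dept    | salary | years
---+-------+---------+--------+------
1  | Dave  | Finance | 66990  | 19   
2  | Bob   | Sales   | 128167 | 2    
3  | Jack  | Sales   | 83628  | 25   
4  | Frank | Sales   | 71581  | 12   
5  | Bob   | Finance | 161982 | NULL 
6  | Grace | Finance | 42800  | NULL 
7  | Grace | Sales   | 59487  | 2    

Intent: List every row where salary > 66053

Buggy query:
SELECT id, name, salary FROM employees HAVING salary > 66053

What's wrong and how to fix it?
Bug: HAVING filters the output of aggregation, but this query has no GROUP BY and no aggregate functions, so SQLite rejects it (HAVING clause on a non-aggregate query); the condition here is per row

Fix: Replace HAVING with WHERE since the condition applies to individual rows

Corrected query:
SELECT id, name, salary FROM employees WHERE salary > 66053

Result:
id | name  | salary
---+-------+-------
1  | Dave  | 66990 
2  | Bob   | 128167
3  | Jack  | 83628 
4  | Frank | 71581 
5  | Bob   | 161982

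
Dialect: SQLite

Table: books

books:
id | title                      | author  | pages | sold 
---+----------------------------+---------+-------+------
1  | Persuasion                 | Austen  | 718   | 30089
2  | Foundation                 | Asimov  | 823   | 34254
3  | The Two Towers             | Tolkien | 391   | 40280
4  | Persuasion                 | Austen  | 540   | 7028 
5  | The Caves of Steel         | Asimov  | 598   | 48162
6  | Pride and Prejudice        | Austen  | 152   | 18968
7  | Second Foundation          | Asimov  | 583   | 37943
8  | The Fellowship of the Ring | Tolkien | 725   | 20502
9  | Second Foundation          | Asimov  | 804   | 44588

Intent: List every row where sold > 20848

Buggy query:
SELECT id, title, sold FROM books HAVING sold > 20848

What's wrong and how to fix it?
Bug: HAVING filters the output of aggregation, but this query has no GROUP BY and no aggregate functions, so SQLite rejects it (HAVING clause on a non-aggregate query); the condition here is per row

Fix: Use WHERE for row-level filtering

Corrected query:
SELECT id, title, sold FROM books WHERE sold > 20848

Result:
id | title              | sold 
---+--------------------+------
1  | Persuasion         | 30089
2  | Foundation         | 34254
3  | The Two Towers     | 40280
5  | The Caves of Steel | 48162
7  | Second Foundation  | 37943
9  | Second Foundation  | 44588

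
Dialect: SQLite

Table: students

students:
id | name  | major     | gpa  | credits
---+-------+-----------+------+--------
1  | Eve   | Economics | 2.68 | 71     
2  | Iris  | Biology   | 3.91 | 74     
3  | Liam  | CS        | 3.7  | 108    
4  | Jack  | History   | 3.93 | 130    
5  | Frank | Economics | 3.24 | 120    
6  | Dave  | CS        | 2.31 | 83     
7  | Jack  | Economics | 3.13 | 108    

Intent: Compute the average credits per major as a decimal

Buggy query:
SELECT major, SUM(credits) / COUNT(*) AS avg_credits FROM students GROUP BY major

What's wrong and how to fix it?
Bug: SUM(credits) and COUNT(*) are both integers; the division truncates the fractional part

Fix: Cast one side to REAL so the division keeps the fractional part

Corrected query:
SELECT major, SUM(credits) * 1.0 / COUNT(*) AS avg_credits FROM students GROUP BY major

Result:
major     | avg_credits
----------+------------
Biology   | 74         
CS        | 95.5       
Economics | 99.666667  
History   | 130        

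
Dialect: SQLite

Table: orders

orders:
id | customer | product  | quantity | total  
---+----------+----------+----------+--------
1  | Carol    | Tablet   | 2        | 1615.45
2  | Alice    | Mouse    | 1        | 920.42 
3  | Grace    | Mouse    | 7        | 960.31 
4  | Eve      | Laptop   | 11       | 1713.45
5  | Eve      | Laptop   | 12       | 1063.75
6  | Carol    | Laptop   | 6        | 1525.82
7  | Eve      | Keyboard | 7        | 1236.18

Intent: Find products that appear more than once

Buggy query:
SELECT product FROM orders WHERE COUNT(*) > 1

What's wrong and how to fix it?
Bug: WHERE can't reference COUNT(*); aggregates are computed after WHERE

Fix: Group first, then use HAVING for the count condition

Corrected query:
SELECT product FROM orders GROUP BY product HAVING COUNT(*) > 1

Result:
product
-------
Laptop 
Mouse  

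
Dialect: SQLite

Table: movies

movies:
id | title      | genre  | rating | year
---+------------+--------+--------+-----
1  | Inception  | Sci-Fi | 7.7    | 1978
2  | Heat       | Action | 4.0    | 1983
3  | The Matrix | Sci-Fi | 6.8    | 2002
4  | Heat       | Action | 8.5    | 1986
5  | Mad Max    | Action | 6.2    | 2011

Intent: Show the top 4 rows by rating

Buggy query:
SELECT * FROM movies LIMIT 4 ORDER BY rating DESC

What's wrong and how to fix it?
Bug: LIMIT must come after ORDER BY

Fix: Sort with ORDER BY, then apply LIMIT

Corrected query:
SELECT * FROM movies ORDER BY rating DESC LIMIT 4

Result:
id | title      | genre  | rating | year
---+------------+--------+--------+-----
4  | Heat       | Action | 8.5    | 1986
1  | Inception  | Sci-Fi | 7.7    | 1978
3  | The Matrix | Sci-Fi | 6.8    | 2002
5  | Mad Max    | Action | 6.2    | 2011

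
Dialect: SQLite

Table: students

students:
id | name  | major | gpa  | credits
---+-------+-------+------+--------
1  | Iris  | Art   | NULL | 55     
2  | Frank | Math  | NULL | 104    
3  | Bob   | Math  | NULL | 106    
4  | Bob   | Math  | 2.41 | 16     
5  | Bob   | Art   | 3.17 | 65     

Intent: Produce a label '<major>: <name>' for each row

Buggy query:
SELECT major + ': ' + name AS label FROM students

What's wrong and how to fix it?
Bug: SQLite uses || for string concatenation; + coerces text to numbers (yielding 0)

Fix: Use the || operator for string concatenation

Corrected query:
SELECT major || ': ' || name AS label FROM students

Result:
label      
-----------
Art: Iris  
Math: Frank
Math: Bob  
Math: Bob  
Art: Bob   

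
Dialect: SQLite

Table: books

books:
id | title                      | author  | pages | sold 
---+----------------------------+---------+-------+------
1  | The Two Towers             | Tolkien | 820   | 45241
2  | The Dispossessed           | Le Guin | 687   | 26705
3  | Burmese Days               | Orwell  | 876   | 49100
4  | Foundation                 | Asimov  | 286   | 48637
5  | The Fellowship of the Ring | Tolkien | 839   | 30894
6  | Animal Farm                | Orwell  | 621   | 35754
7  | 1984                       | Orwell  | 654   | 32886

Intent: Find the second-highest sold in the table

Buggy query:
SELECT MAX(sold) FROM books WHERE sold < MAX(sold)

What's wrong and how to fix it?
Bug: MAX(sold) on the right of the comparison is an aggregate-in-WHERE error

Fix: Compute the overall MAX in a subquery, then take MAX of rows below it

Corrected query:
SELECT MAX(sold) FROM books WHERE sold < (SELECT MAX(sold) FROM books)

Result:
MAX(sold)
---------
48637    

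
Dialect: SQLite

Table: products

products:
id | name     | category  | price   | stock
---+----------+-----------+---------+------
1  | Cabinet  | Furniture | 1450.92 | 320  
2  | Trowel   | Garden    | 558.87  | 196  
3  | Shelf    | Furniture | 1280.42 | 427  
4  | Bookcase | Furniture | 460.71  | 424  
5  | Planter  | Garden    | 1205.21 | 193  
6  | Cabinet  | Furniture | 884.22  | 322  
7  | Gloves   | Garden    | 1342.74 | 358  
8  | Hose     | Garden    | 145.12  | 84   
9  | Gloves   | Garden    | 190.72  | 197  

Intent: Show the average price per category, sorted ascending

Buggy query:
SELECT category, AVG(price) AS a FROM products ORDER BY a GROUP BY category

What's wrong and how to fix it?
Bug: ORDER BY appears before GROUP BY; SQL clause order requires GROUP BY first

Fix: Reorder: SELECT … FROM … GROUP BY … ORDER BY …

Corrected query:
SELECT category, AVG(price) AS a FROM products GROUP BY category ORDER BY a

Result:
category  | a        
----------+----------
Garden    | 688.532  
Furniture | 1019.0675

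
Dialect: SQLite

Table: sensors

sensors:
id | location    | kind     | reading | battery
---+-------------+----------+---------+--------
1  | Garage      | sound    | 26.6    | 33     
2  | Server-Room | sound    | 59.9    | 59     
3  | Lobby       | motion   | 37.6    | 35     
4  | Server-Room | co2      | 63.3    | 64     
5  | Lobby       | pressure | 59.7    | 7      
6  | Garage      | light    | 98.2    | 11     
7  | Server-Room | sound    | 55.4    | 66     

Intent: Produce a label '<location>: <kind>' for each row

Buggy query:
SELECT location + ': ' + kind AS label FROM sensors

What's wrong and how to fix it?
Bug: '+' is numeric addition; on text columns SQLite converts them to 0 instead of concatenating

Fix: Use the || operator for string concatenation

Corrected query:
SELECT location || ': ' || kind AS label FROM sensors

Result:
label             
------------------
Garage: sound     
Server-Room: sound
Lobby: motion     
Server-Room: co2  
Lobby: pressure   
Garage: light     
Server-Room: sound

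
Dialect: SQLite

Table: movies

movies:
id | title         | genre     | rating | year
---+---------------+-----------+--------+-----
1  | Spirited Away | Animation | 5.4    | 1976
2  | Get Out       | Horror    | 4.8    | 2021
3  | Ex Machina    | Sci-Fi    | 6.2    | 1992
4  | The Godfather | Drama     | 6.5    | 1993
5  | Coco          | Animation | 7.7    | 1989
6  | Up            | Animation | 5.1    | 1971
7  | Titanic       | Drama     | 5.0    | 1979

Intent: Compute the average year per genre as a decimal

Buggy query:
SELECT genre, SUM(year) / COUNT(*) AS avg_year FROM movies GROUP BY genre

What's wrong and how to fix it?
Bug: Both operands are integers, so '/' performs integer division and truncates

Fix: Multiply by 1.0 (or CAST to REAL) to force floating-point division

Corrected query:
SELECT genre, SUM(year) * 1.0 / COUNT(*) AS avg_year FROM movies GROUP BY genre

Result:
genre     | avg_year   
----------+------------
Animation | 1978.666667
Drama     | 1986       
Horror    | 2021       
Sci-Fi    | 1992       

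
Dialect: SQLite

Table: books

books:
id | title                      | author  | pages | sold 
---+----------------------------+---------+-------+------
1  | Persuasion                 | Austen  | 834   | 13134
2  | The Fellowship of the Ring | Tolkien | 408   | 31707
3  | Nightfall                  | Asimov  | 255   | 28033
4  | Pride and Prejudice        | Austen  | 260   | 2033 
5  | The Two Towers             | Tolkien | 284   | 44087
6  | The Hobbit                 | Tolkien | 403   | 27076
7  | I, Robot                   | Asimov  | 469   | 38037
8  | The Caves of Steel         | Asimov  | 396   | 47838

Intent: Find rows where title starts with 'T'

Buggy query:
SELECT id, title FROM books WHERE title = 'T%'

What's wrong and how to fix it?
Bug: Wildcards only work with LIKE; '=' treats '%' as a literal character

Fix: Use LIKE for wildcard pattern matching

Corrected query:
SELECT id, title FROM books WHERE title LIKE 'T%'

Result:
id | title                     
---+---------------------------
2  | The Fellowship of the Ring
5  | The Two Towers            
6  | The Hobbit                
8  | The Caves of Steel        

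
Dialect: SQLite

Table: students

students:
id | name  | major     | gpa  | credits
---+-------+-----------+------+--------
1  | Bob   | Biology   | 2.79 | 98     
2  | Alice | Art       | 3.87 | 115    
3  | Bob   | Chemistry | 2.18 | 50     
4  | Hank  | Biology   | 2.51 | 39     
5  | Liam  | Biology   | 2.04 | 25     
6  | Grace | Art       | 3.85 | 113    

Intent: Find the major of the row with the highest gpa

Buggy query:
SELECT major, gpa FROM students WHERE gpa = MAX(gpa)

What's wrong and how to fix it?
Bug: WHERE is evaluated per row; an aggregate over the whole table isn't defined there

Fix: Wrap MAX in a scalar subquery so WHERE compares against a single value

Corrected query:
SELECT major, gpa FROM students WHERE gpa = (SELECT MAX(gpa) FROM students)

Result:
major | gpa 
------+-----
Art   | 3.87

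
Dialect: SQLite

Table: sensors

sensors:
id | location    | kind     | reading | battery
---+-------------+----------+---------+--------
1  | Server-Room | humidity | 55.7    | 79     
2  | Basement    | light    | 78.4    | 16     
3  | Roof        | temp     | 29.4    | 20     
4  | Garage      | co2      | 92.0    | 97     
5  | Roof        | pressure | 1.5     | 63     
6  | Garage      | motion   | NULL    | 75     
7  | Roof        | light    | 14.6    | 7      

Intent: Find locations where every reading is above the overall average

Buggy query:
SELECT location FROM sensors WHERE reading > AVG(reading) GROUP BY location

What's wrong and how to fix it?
Bug: AVG() is an aggregate; it can't sit directly in WHERE

Fix: Use a subquery for AVG and a HAVING MIN(...) filter so the condition holds for every row in the group

Corrected query:
SELECT location FROM sensors GROUP BY location HAVING MIN(reading) > (SELECT AVG(reading) FROM sensors)

Result:
location   
-----------
Basement   
Garage     
Server-Room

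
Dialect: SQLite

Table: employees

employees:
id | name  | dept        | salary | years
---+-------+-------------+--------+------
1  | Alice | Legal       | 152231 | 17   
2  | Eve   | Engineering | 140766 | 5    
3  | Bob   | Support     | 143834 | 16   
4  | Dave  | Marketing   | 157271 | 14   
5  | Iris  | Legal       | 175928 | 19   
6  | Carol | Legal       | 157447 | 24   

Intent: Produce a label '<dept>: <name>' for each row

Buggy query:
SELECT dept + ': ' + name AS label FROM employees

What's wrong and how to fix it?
Bug: '+' is numeric addition; on text columns SQLite converts them to 0 instead of concatenating

Fix: Use the || operator for string concatenation

Corrected query:
SELECT dept || ': ' || name AS label FROM employees

Result:
label           
----------------
Legal: Alice    
Engineering: Eve
Support: Bob    
Marketing: Dave 
Legal: Iris     
Legal: Carol    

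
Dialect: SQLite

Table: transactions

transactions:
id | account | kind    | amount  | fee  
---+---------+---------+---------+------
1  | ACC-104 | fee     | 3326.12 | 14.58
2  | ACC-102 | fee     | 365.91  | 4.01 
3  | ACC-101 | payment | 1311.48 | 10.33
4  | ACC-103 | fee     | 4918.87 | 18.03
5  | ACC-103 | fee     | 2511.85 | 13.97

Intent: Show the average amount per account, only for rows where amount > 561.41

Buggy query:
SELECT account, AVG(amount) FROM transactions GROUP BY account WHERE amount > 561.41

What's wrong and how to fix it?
Bug: WHERE cannot follow GROUP BY

Fix: Place WHERE between FROM and GROUP BY

Corrected query:
SELECT account, AVG(amount) FROM transactions WHERE amount > 561.41 GROUP BY account

Result:
account | AVG(amount)
--------+------------
ACC-101 | 1311.48    
ACC-103 | 3715.36    
ACC-104 | 3326.12    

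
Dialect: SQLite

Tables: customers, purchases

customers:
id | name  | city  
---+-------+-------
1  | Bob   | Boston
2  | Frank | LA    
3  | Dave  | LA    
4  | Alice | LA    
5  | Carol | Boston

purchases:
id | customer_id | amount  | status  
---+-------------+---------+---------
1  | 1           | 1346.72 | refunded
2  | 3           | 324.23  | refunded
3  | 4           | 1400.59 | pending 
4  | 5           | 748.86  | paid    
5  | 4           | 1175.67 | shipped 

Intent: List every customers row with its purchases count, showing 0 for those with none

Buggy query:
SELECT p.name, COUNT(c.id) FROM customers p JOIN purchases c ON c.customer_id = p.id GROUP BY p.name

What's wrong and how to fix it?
Bug: An inner join excludes parents with zero children

Fix: Use LEFT JOIN so parents without children still appear (COUNT(c.id) gives 0)

Corrected query:
SELECT p.name, COUNT(c.id) FROM customers p LEFT JOIN purchases c ON c.customer_id = p.id GROUP BY p.name

Result:
name  | COUNT(c.id)
------+------------
Alice | 2          
Bob   | 1          
Carol | 1          
Dave  | 1          
Frank | 0          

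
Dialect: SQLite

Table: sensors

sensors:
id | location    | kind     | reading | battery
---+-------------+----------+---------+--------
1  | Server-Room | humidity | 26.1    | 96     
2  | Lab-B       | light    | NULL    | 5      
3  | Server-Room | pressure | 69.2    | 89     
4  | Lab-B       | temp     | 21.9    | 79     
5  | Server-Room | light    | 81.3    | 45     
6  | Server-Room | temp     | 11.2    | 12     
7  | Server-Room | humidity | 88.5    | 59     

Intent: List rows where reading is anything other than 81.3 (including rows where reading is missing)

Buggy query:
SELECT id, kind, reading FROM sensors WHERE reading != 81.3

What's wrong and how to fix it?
Bug: 'reading != 81.3' is unknown when reading is NULL, so NULL rows are silently excluded

Fix: Add an explicit OR reading IS NULL to include the missing-value rows

Corrected query:
SELECT id, kind, reading FROM sensors WHERE reading != 81.3 OR reading IS NULL

Result:
id | kind     | reading
---+----------+--------
1  | humidity | 26.1   
2  | light    | NULL   
3  | pressure | 69.2   
4  | temp     | 21.9   
6  | temp     | 11.2   
7  | humidity | 88.5   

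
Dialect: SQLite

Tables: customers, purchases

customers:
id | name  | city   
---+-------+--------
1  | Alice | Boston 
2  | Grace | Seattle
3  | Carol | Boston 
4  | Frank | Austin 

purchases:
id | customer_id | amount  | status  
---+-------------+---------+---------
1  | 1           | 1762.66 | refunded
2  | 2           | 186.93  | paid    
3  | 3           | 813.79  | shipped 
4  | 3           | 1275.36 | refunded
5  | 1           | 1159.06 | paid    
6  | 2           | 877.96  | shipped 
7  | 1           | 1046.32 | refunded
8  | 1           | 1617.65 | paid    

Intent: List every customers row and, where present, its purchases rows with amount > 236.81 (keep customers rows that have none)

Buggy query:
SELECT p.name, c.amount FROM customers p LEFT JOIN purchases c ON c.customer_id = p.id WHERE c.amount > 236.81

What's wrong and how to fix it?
Bug: Filtering c.amount in WHERE discards the NULL rows produced by LEFT JOIN, turning it into an inner join

Fix: Move the right-table condition into the ON clause so unmatched parents are kept

Corrected query:
SELECT p.name, c.amount FROM customers p LEFT JOIN purchases c ON c.customer_id = p.id AND c.amount > 236.81

Result:
name  | amount 
------+--------
Alice | 1046.32
Alice | 1159.06
Alice | 1617.65
Alice | 1762.66
Grace | 877.96 
Carol | 813.79 
Carol | 1275.36
Frank | NULL   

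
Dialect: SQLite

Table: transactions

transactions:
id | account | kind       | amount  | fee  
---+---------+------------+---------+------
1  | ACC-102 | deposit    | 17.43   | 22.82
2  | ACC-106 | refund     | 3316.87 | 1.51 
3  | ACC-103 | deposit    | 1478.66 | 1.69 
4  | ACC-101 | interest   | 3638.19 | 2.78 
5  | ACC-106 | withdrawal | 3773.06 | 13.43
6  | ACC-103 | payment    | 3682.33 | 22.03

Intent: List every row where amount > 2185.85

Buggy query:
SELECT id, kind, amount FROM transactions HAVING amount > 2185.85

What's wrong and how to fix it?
Bug: This is a non-aggregate query (no GROUP BY, no aggregates), so in SQLite the HAVING clause is invalid here; a row-level condition belongs in WHERE

Fix: Replace HAVING with WHERE since the condition applies to individual rows

Corrected query:
SELECT id, kind, amount FROM transactions WHERE amount > 2185.85

Result:
id | kind       | amount 
---+------------+--------
2  | refund     | 3316.87
4  | interest   | 3638.19
5  | withdrawal | 3773.06
6  | payment    | 3682.33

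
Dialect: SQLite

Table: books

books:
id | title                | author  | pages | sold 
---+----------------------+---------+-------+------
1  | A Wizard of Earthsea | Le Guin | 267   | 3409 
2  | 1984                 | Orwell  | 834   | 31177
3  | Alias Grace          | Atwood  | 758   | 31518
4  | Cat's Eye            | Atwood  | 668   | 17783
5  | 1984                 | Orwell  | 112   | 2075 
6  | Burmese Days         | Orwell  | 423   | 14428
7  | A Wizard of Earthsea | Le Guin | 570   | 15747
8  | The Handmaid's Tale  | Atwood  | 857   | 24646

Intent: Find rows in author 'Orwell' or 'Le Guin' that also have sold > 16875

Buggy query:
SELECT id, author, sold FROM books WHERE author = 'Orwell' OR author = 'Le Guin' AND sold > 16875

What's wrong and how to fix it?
Bug: Without parentheses, AND is evaluated before OR, so the sold filter only applies to the 'Le Guin' branch

Fix: Group the OR with parentheses (or use IN), then AND the threshold

Corrected query:
SELECT id, author, sold FROM books WHERE (author = 'Orwell' OR author = 'Le Guin') AND sold > 16875

Result:
id | author | sold 
---+--------+------
2  | Orwell | 31177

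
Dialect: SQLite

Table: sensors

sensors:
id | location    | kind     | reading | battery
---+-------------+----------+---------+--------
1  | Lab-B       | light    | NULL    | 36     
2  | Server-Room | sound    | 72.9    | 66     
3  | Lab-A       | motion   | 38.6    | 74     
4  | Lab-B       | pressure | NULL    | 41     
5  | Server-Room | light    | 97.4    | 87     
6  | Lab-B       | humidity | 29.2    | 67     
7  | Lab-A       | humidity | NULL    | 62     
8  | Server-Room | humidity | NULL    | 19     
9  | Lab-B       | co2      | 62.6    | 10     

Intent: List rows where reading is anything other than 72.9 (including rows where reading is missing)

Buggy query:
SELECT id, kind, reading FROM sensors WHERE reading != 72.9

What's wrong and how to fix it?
Bug: Inequality against NULL is unknown, not true; rows with NULL are dropped

Fix: Handle NULL separately with IS NULL alongside the inequality

Corrected query:
SELECT id, kind, reading FROM sensors WHERE reading != 72.9 OR reading IS NULL

Result:
id | kind     | reading
---+----------+--------
1  | light    | NULL   
3  | motion   | 38.6   
4  | pressure | NULL   
5  | light    | 97.4   
6  | humidity | 29.2   
7  | humidity | NULL   
8  | humidity | NULL   
9  | co2      | 62.6   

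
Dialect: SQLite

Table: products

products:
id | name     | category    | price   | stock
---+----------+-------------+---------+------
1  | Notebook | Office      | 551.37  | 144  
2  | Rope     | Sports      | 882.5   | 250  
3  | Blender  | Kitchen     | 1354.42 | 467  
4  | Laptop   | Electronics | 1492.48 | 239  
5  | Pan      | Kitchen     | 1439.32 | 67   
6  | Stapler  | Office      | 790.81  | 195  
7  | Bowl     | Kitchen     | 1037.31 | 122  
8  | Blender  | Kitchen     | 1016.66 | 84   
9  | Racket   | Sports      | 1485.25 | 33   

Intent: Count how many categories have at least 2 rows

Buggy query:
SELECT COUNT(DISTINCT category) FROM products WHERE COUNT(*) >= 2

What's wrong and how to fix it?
Bug: COUNT(*) cannot appear in WHERE; the per-group count doesn't exist yet

Fix: Group first with HAVING COUNT(*) >= 2, then COUNT the resulting groups

Corrected query:
SELECT COUNT(*) FROM (SELECT category FROM products GROUP BY category HAVING COUNT(*) >= 2)

Result:
COUNT(*)
--------
3       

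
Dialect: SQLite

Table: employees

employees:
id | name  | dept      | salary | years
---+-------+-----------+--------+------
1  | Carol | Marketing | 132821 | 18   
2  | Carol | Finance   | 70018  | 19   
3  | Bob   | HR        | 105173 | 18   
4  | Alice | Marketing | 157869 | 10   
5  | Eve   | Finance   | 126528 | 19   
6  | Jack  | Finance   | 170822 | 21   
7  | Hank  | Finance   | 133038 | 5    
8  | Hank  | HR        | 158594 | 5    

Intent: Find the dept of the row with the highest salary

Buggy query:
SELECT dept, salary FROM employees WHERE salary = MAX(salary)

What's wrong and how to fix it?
Bug: WHERE is evaluated per row; an aggregate over the whole table isn't defined there

Fix: Use a subquery: WHERE salary = (SELECT MAX(salary) FROM employees)

Corrected query:
SELECT dept, salary FROM employees WHERE salary = (SELECT MAX(salary) FROM employees)

Result:
dept    | salary
--------+-------
Finance | 170822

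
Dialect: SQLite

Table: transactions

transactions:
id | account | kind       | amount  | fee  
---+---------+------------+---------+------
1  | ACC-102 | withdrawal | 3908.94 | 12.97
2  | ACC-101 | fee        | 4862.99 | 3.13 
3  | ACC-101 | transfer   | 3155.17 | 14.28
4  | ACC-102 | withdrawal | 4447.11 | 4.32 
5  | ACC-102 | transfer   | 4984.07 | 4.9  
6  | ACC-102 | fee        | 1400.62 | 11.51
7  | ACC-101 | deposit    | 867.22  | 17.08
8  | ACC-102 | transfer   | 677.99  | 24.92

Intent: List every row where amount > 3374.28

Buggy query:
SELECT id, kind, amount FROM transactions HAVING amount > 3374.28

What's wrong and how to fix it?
Bug: This is a non-aggregate query (no GROUP BY, no aggregates), so in SQLite the HAVING clause is invalid here; a row-level condition belongs in WHERE

Fix: Use WHERE for row-level filtering

Corrected query:
SELECT id, kind, amount FROM transactions WHERE amount > 3374.28

Result:
id | kind       | amount 
---+------------+--------
1  | withdrawal | 3908.94
2  | fee        | 4862.99
4  | withdrawal | 4447.11
5  | transfer   | 4984.07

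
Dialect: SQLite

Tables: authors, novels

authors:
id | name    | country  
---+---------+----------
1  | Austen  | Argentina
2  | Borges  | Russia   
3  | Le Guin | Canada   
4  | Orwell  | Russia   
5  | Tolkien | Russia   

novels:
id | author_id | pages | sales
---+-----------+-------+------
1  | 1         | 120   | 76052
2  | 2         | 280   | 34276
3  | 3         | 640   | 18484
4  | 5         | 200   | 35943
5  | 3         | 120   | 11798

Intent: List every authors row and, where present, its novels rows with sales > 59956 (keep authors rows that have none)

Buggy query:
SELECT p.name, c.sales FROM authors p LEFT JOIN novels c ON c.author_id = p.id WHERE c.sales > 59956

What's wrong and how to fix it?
Bug: Filtering c.sales in WHERE discards the NULL rows produced by LEFT JOIN, turning it into an inner join

Fix: Put 'c.sales > 59956' in the JOIN's ON clause instead of WHERE

Corrected query:
SELECT p.name, c.sales FROM authors p LEFT JOIN novels c ON c.author_id = p.id AND c.sales > 59956

Result:
name    | sales
--------+------
Austen  | 76052
Borges  | NULL 
Le Guin | NULL 
Orwell  | NULL 
Tolkien | NULL 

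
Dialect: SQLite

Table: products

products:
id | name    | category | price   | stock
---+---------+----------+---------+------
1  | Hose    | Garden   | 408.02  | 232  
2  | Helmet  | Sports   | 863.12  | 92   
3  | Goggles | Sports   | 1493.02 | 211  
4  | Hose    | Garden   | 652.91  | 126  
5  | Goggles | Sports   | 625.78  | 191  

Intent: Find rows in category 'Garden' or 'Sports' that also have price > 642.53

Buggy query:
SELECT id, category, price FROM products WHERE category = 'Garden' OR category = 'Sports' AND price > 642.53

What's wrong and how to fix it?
Bug: AND binds tighter than OR, so this parses as category = 'Garden' OR (category = 'Sports' AND price > 642.53)

Fix: Add parentheses around the OR so the AND applies to both alternatives

Corrected query:
SELECT id, category, price FROM products WHERE (category = 'Garden' OR category = 'Sports') AND price > 642.53

Result:
id | category | price  
---+----------+--------
2  | Sports   | 863.12 
3  | Sports   | 1493.02
4  | Garden   | 652.91 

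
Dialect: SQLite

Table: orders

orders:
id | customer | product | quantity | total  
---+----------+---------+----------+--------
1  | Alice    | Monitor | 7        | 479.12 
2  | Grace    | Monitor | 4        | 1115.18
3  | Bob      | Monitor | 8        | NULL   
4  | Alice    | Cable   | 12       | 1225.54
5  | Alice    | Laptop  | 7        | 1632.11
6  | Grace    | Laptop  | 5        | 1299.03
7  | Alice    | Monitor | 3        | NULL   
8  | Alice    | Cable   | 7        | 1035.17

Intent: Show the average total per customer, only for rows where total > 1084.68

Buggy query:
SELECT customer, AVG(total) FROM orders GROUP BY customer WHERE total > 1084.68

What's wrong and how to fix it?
Bug: WHERE cannot follow GROUP BY

Fix: Place WHERE between FROM and GROUP BY

Corrected query:
SELECT customer, AVG(total) FROM orders WHERE total > 1084.68 GROUP BY customer

Result:
customer | AVG(total)
---------+-----------
Alice    | 1428.825  
Grace    | 1207.105  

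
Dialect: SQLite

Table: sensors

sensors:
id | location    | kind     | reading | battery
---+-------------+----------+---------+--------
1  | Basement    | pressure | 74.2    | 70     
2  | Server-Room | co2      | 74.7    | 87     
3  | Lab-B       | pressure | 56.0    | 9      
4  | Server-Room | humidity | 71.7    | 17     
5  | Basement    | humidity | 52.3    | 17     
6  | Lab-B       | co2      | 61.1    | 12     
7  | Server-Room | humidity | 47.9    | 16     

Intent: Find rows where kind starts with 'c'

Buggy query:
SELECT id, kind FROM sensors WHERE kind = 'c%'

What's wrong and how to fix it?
Bug: Wildcards only work with LIKE; '=' treats '%' as a literal character

Fix: Use LIKE for wildcard pattern matching

Corrected query:
SELECT id, kind FROM sensors WHERE kind LIKE 'c%'

Result:
id | kind
---+-----
2  | co2 
6  | co2 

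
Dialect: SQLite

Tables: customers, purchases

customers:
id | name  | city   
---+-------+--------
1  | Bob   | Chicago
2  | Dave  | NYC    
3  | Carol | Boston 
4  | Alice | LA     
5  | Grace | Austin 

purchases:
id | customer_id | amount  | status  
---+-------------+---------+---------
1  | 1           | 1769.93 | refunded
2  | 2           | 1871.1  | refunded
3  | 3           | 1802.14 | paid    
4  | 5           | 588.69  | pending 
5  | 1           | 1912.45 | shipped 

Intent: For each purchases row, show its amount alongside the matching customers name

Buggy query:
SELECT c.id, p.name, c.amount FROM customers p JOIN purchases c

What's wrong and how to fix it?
Bug: JOIN with no ON clause produces a cartesian product; every purchases row pairs with every customers row

Fix: Specify the join condition linking the foreign key to the parent id

Corrected query:
SELECT c.id, p.name, c.amount FROM customers p JOIN purchases c ON c.customer_id = p.id

Result:
id | name  | amount 
---+-------+--------
1  | Bob   | 1769.93
2  | Dave  | 1871.1 
3  | Carol | 1802.14
4  | Grace | 588.69 
5  | Bob   | 1912.45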